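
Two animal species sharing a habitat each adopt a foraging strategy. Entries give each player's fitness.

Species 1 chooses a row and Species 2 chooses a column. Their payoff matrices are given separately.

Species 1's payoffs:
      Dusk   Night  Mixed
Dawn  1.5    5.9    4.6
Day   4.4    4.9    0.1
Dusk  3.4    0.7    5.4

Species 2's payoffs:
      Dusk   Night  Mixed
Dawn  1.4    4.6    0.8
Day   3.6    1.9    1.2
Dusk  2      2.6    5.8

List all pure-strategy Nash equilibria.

(Dawn, Night), (Day, Dusk), (Dusk, Mixed)

Species 1 against Dusk: payoffs 1.5, 4.4, 3.4 → best response Day.
Species 1 against Night: payoffs 5.9, 4.9, 0.7 → best response Dawn.
Species 1 against Mixed: payoffs 4.6, 0.1, 5.4 → best response Dusk.
Species 2 against Dawn: payoffs 1.4, 4.6, 0.8 → best response Night.
Species 2 against Day: payoffs 3.6, 1.9, 1.2 → best response Dusk.
Species 2 against Dusk: payoffs 2, 2.6, 5.8 → best response Mixed.
Mutual best responses: (Dawn, Night); (Day, Dusk); (Dusk, Mixed).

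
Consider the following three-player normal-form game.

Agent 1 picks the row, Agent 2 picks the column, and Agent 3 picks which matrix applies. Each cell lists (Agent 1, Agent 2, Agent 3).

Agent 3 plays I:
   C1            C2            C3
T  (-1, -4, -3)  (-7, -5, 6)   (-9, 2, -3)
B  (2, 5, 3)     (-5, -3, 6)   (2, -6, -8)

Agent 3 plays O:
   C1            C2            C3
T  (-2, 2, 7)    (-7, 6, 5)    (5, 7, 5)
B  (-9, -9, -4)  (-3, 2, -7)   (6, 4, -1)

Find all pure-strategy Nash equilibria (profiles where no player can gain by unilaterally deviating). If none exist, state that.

(T, C1, I): Agent 1 can switch to B (-1 → 2). Not NE.
(T, C1, O): Agent 2 can switch to C2 (2 → 6). Not NE.
(T, C2, I): Agent 1 can switch to B (-7 → -5). Not NE.
(T, C2, O): Agent 1 can switch to B (-7 → -3). Not NE.
(T, C3, I): Agent 1 can switch to B (-9 → 2). Not NE.
(T, C3, O): Agent 1 can switch to B (5 → 6). Not NE.
(B, C1, I): Agent 1 gets 2, best alternative -1; Agent 2 gets 5, best alternative -3; Agent 3 gets 3, best alternative -4. No profitable deviation — NE.
(B, C1, O): Agent 1 can switch to T (-9 → -2). Not NE.
(B, C2, I): Agent 2 can switch to C1 (-3 → 5). Not NE.
(B, C2, O): Agent 2 can switch to C3 (2 → 4). Not NE.
(B, C3, I): Agent 2 can switch to C1 (-6 → 5). Not NE.
(B, C3, O): Agent 1 gets 6, best alternative 5; Agent 2 gets 4, best alternative 2; Agent 3 gets -1, best alternative -8. No profitable deviation — NE.

Pure-strategy Nash equilibria: (B, C1, I); (B, C3, O)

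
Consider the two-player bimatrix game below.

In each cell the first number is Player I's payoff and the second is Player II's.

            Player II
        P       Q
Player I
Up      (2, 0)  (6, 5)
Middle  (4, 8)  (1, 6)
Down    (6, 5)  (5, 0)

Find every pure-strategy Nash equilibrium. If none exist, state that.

Player I against P: payoffs 2, 4, 6 → best response Down.
Player I against Q: payoffs 6, 1, 5 → best response Up.
Player II against Up: payoffs 0, 5 → best response Q.
Player II against Middle: payoffs 8, 6 → best response P.
Player II against Down: payoffs 5, 0 → best response P.
Mutual best responses: (Up, Q); (Down, P).

The pure Nash equilibria are (Up, Q), (Down, P).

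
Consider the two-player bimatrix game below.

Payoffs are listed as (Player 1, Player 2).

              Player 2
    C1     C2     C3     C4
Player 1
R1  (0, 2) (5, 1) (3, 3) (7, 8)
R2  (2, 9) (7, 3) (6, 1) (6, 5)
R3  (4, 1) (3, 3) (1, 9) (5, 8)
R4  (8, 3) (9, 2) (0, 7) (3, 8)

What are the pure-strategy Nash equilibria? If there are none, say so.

Check each profile: it is a Nash equilibrium iff no player can strictly gain by switching unilaterally.
(R1, C1): Player 1 can switch to R2 (0 → 2). Not NE.
(R1, C2): Player 1 can switch to R2 (5 → 7). Not NE.
(R1, C3): Player 1 can switch to R2 (3 → 6). Not NE.
(R1, C4): Player 1 gets 7, best alternative 6; Player 2 gets 8, best alternative 3. No profitable deviation — NE.
(R2, C1): Player 1 can switch to R3 (2 → 4). Not NE.
(R2, C2): Player 1 can switch to R4 (7 → 9). Not NE.
(R2, C3): Player 2 can switch to C1 (1 → 9). Not NE.
(R2, C4): Player 1 can switch to R1 (6 → 7). Not NE.
(R3, C1): Player 1 can switch to R4 (4 → 8). Not NE.
(The remaining 7 profiles each have a profitable deviation by the same check.)

Pure NE: (R1, C4)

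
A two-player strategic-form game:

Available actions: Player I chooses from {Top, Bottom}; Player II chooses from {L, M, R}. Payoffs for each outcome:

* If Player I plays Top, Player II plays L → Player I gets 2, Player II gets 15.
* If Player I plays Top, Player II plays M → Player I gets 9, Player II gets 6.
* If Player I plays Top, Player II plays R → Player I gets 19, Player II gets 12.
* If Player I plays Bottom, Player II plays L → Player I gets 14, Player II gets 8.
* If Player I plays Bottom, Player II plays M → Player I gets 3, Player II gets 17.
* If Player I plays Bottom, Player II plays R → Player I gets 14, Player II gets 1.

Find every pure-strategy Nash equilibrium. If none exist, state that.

This game has no pure Nash equilibrium.

(Top, L): Player I can switch to Bottom (2 → 14). Not NE.
(Top, M): Player II can switch to L (6 → 15). Not NE.
(Top, R): Player II can switch to L (12 → 15). Not NE.
(Bottom, L): Player II can switch to M (8 → 17). Not NE.
(Bottom, M): Player I can switch to Top (3 → 9). Not NE.
(Bottom, R): Player I can switch to Top (14 → 19). Not NE.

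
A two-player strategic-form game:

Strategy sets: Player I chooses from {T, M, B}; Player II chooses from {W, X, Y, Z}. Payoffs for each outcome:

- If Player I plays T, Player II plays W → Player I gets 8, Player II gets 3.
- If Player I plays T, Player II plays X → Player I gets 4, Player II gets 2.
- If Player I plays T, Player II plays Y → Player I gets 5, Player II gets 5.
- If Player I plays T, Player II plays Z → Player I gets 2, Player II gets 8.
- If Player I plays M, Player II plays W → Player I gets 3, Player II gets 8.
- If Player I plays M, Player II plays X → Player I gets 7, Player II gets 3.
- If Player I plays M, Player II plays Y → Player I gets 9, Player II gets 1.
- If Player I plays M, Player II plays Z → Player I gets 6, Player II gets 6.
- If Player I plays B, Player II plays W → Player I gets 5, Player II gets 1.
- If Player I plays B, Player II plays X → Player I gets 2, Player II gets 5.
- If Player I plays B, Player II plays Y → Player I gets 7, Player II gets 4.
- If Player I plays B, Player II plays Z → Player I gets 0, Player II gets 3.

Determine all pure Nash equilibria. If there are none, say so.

This game has no pure Nash equilibrium.

Player I against W: payoffs 8, 3, 5 → best response T.
Player I against X: payoffs 4, 7, 2 → best response M.
Player I against Y: payoffs 5, 9, 7 → best response M.
Player I against Z: payoffs 2, 6, 0 → best response M.
Player II against T: payoffs 3, 2, 5, 8 → best response Z.
Player II against M: payoffs 8, 3, 1, 6 → best response W.
Player II against B: payoffs 1, 5, 4, 3 → best response X.
No profile is a mutual best response for all players.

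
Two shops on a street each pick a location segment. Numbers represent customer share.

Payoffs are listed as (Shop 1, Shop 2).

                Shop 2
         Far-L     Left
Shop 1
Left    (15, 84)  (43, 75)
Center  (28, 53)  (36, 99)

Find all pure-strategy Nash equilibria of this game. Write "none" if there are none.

none

(Left, Far-L): Shop 1 can switch to Center (15 → 28). Not NE.
(Left, Left): Shop 2 can switch to Far-L (75 → 84). Not NE.
(Center, Far-L): Shop 2 can switch to Left (53 → 99). Not NE.
(Center, Left): Shop 1 can switch to Left (36 → 43). Not NE.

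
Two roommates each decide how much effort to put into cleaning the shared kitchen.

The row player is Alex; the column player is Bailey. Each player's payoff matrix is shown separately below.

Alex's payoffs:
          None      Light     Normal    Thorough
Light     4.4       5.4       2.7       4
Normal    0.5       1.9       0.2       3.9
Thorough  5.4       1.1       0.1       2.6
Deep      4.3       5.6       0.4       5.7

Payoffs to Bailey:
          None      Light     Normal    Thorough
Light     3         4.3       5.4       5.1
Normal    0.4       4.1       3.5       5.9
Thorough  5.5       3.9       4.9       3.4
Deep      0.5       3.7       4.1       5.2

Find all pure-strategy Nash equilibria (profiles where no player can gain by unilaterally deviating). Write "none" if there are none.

The pure Nash equilibria are (Light, Normal) and (Thorough, None) and (Deep, Thorough).

For each player, find the best response to each opponent profile; mutual best responses are the pure NE.
Alex against None: payoffs 4.4, 0.5, 5.4, 4.3 → best response Thorough.
Alex against Light: payoffs 5.4, 1.9, 1.1, 5.6 → best response Deep.
Alex against Normal: payoffs 2.7, 0.2, 0.1, 0.4 → best response Light.
Alex against Thorough: payoffs 4, 3.9, 2.6, 5.7 → best response Deep.
Bailey against Light: payoffs 3, 4.3, 5.4, 5.1 → best response Normal.
Bailey against Normal: payoffs 0.4, 4.1, 3.5, 5.9 → best response Thorough.
Bailey against Thorough: payoffs 5.5, 3.9, 4.9, 3.4 → best response None.
Bailey against Deep: payoffs 0.5, 3.7, 4.1, 5.2 → best response Thorough.
Mutual best responses: (Light, Normal); (Thorough, None); (Deep, Thorough).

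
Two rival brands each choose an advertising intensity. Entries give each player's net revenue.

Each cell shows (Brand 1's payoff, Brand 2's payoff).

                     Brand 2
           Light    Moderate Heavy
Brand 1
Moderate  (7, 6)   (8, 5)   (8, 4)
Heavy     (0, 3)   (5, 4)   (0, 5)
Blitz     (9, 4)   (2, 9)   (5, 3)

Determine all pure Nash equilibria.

Brand 1 against Light: payoffs 7, 0, 9 → best response Blitz.
Brand 1 against Moderate: payoffs 8, 5, 2 → best response Moderate.
Brand 1 against Heavy: payoffs 8, 0, 5 → best response Moderate.
Brand 2 against Moderate: payoffs 6, 5, 4 → best response Light.
Brand 2 against Heavy: payoffs 3, 4, 5 → best response Heavy.
Brand 2 against Blitz: payoffs 4, 9, 3 → best response Moderate.
No profile is a mutual best response for all players.

There is no pure-strategy Nash equilibrium.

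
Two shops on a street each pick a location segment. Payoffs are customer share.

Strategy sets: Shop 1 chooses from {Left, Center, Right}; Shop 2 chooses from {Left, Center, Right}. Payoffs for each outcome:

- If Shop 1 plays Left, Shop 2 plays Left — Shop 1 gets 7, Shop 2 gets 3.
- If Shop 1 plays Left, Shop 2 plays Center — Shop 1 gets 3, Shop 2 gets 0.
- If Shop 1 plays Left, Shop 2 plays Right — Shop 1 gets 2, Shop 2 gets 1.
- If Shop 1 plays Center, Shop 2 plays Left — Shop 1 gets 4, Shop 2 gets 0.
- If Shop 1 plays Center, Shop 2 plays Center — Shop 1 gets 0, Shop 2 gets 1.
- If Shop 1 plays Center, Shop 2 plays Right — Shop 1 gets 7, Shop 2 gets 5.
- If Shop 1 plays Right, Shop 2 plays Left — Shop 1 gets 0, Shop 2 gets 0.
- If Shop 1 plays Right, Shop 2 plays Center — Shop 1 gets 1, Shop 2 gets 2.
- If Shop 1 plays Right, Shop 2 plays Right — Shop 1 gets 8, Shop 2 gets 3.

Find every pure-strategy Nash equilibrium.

(Left, Left); (Right, Right)

Check each profile: it is a Nash equilibrium iff no player can strictly gain by switching unilaterally.
(Left, Left): Shop 1 gets 7, best alternative 4; Shop 2 gets 3, best alternative 1. No profitable deviation — NE.
(Left, Center): Shop 2 can switch to Left (0 → 3). Not NE.
(Left, Right): Shop 1 can switch to Center (2 → 7). Not NE.
(Center, Left): Shop 1 can switch to Left (4 → 7). Not NE.
(Center, Center): Shop 1 can switch to Left (0 → 3). Not NE.
(Center, Right): Shop 1 can switch to Right (7 → 8). Not NE.
(Right, Left): Shop 1 can switch to Left (0 → 7). Not NE.
(Right, Right): Shop 1 gets 8, best alternative 7; Shop 2 gets 3, best alternative 2. No profitable deviation — NE.
(The remaining 1 profile has a profitable deviation by the same check.)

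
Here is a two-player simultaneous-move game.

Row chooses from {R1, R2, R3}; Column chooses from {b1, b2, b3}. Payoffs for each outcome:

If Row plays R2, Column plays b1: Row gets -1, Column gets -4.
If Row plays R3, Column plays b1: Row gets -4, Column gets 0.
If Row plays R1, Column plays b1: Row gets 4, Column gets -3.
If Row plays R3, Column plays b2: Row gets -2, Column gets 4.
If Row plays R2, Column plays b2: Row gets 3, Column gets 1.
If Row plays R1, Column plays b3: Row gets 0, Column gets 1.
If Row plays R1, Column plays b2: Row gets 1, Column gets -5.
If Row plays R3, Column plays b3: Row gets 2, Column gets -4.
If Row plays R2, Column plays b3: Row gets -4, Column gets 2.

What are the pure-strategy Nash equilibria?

none

Mark each player's best response to every combination of opponents' strategies; a profile where every player is best-responding is a pure Nash equilibrium.
Row against b1: payoffs 4, -1, -4 → best response R1.
Row against b2: payoffs 1, 3, -2 → best response R2.
Row against b3: payoffs 0, -4, 2 → best response R3.
Column against R1: payoffs -3, -5, 1 → best response b3.
Column against R2: payoffs -4, 1, 2 → best response b3.
Column against R3: payoffs 0, 4, -4 → best response b2.
No profile is a mutual best response for all players.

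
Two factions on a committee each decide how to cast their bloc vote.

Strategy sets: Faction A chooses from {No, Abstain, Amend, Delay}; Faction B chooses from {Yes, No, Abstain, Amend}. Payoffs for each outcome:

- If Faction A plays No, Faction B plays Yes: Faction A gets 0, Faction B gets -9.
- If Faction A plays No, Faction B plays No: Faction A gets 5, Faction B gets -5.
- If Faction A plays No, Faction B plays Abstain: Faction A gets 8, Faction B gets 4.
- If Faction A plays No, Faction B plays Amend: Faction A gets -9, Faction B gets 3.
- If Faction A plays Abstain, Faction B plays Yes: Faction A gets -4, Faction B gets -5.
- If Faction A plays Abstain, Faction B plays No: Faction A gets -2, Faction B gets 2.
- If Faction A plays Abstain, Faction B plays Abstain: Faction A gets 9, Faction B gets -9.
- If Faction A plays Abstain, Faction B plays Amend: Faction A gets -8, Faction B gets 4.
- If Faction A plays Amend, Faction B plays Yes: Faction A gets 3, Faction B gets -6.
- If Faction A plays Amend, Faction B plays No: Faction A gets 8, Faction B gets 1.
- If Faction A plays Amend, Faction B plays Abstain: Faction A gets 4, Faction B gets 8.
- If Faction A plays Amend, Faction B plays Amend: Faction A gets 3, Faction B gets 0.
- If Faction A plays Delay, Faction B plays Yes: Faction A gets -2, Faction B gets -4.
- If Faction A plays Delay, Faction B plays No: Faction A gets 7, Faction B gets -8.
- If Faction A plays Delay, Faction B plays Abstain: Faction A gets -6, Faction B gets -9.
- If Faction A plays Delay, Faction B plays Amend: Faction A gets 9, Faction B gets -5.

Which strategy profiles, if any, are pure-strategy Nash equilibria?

Faction A against Yes: payoffs 0, -4, 3, -2 → best response Amend.
Faction A against No: payoffs 5, -2, 8, 7 → best response Amend.
Faction A against Abstain: payoffs 8, 9, 4, -6 → best response Abstain.
Faction A against Amend: payoffs -9, -8, 3, 9 → best response Delay.
Faction B against No: payoffs -9, -5, 4, 3 → best response Abstain.
Faction B against Abstain: payoffs -5, 2, -9, 4 → best response Amend.
Faction B against Amend: payoffs -6, 1, 8, 0 → best response Abstain.
Faction B against Delay: payoffs -4, -8, -9, -5 → best response Yes.
No profile is a mutual best response for all players.

There is no pure-strategy Nash equilibrium.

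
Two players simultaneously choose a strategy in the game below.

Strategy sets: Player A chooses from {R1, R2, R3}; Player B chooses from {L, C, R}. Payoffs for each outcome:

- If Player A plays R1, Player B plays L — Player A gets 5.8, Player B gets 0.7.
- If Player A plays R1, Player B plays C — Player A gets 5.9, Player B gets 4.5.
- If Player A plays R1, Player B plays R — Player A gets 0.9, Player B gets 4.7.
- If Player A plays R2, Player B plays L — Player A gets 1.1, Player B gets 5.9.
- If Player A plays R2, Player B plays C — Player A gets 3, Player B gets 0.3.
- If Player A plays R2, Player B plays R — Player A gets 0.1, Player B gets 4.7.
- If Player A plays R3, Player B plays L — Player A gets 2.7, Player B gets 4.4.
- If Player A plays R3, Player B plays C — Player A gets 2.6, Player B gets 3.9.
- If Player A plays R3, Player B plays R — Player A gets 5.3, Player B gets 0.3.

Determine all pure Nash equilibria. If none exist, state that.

Player A against L: payoffs 5.8, 1.1, 2.7 → best response R1.
Player A against C: payoffs 5.9, 3, 2.6 → best response R1.
Player A against R: payoffs 0.9, 0.1, 5.3 → best response R3.
Player B against R1: payoffs 0.7, 4.5, 4.7 → best response R.
Player B against R2: payoffs 5.9, 0.3, 4.7 → best response L.
Player B against R3: payoffs 4.4, 3.9, 0.3 → best response L.
No profile is a mutual best response for all players.

none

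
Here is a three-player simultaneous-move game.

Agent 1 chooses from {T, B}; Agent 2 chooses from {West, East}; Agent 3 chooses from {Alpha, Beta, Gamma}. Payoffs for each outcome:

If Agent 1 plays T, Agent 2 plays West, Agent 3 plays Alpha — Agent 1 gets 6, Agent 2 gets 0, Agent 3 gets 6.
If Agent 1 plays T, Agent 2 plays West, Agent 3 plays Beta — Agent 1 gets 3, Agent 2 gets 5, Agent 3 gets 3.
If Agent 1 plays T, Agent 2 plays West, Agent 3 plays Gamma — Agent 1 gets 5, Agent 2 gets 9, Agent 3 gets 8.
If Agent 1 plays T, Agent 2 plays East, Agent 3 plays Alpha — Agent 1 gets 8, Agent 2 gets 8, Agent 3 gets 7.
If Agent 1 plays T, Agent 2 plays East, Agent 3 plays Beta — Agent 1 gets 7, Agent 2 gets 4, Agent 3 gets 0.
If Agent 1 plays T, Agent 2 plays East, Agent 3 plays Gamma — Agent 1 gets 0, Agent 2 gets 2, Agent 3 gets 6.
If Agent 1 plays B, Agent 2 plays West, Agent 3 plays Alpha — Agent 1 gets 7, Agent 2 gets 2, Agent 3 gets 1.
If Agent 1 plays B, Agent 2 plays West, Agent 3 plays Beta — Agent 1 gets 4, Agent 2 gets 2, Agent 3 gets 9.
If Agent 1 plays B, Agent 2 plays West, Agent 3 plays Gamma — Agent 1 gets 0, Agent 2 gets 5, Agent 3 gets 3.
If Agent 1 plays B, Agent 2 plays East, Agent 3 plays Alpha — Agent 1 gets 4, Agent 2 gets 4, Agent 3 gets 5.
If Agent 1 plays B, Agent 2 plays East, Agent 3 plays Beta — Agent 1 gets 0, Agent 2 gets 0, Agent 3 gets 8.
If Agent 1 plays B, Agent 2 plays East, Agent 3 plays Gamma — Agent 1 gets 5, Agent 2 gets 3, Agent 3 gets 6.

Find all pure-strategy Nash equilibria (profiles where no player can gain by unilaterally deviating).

Pure-strategy Nash equilibria: (T, West, Gamma) and (T, East, Alpha) and (B, West, Beta)

Agent 1 against (West, Alpha): payoffs 6, 7 → best response B.
Agent 1 against (West, Beta): payoffs 3, 4 → best response B.
Agent 1 against (West, Gamma): payoffs 5, 0 → best response T.
Agent 1 against (East, Alpha): payoffs 8, 4 → best response T.
Agent 1 against (East, Beta): payoffs 7, 0 → best response T.
Agent 1 against (East, Gamma): payoffs 0, 5 → best response B.
Agent 2 against (T, Alpha): payoffs 0, 8 → best response East.
Agent 2 against (T, Beta): payoffs 5, 4 → best response West.
Agent 2 against (T, Gamma): payoffs 9, 2 → best response West.
Agent 2 against (B, Alpha): payoffs 2, 4 → best response East.
Agent 2 against (B, Beta): payoffs 2, 0 → best response West.
Agent 2 against (B, Gamma): payoffs 5, 3 → best response West.
Agent 3 against (T, West): payoffs 6, 3, 8 → best response Gamma.
Agent 3 against (T, East): payoffs 7, 0, 6 → best response Alpha.
Agent 3 against (B, West): payoffs 1, 9, 3 → best response Beta.
Agent 3 against (B, East): payoffs 5, 8, 6 → best response Beta.
Mutual best responses: (T, West, Gamma); (T, East, Alpha); (B, West, Beta).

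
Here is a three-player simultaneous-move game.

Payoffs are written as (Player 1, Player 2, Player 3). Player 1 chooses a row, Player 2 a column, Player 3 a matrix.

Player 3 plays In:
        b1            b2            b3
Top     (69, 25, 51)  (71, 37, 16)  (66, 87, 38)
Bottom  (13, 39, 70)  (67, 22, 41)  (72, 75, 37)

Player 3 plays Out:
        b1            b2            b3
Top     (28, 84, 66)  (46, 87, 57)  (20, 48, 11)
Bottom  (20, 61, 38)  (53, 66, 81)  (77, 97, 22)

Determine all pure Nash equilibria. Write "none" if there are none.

(Bottom, b3, In)

For each player, find the best response to each opponent profile; mutual best responses are the pure NE.
Player 1 against (b1, In): payoffs 69, 13 → best response Top.
Player 1 against (b1, Out): payoffs 28, 20 → best response Top.
Player 1 against (b2, In): payoffs 71, 67 → best response Top.
Player 1 against (b2, Out): payoffs 46, 53 → best response Bottom.
Player 1 against (b3, In): payoffs 66, 72 → best response Bottom.
Player 1 against (b3, Out): payoffs 20, 77 → best response Bottom.
Player 2 against (Top, In): payoffs 25, 37, 87 → best response b3.
Player 2 against (Top, Out): payoffs 84, 87, 48 → best response b2.
Player 2 against (Bottom, In): payoffs 39, 22, 75 → best response b3.
Player 2 against (Bottom, Out): payoffs 61, 66, 97 → best response b3.
Player 3 against (Top, b1): payoffs 51, 66 → best response Out.
Player 3 against (Top, b2): payoffs 16, 57 → best response Out.
Player 3 against (Top, b3): payoffs 38, 11 → best response In.
Player 3 against (Bottom, b1): payoffs 70, 38 → best response In.
Player 3 against (Bottom, b2): payoffs 41, 81 → best response Out.
Player 3 against (Bottom, b3): payoffs 37, 22 → best response In.
Mutual best responses: (Bottom, b3, In).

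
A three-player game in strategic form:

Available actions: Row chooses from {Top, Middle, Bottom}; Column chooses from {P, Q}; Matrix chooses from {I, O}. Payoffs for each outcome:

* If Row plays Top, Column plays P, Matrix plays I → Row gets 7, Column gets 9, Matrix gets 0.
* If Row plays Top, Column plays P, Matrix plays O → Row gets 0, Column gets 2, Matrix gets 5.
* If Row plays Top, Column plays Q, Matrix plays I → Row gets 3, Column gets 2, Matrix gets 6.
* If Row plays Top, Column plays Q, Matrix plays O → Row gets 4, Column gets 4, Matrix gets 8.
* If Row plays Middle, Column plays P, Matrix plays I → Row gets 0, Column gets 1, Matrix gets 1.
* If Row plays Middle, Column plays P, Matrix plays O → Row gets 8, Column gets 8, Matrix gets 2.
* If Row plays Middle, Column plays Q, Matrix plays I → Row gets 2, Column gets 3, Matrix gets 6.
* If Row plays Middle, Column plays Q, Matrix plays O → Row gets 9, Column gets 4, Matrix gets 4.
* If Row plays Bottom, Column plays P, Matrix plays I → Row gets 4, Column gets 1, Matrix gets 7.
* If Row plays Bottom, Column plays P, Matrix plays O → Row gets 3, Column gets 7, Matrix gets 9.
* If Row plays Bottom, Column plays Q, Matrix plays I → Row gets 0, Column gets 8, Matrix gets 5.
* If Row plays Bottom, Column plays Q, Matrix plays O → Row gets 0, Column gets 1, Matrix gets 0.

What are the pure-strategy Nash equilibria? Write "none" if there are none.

Pure NE: (Middle, P, O)

(Top, P, I): Matrix can switch to O (0 → 5). Not NE.
(Top, P, O): Row can switch to Middle (0 → 8). Not NE.
(Top, Q, I): Column can switch to P (2 → 9). Not NE.
(Top, Q, O): Row can switch to Middle (4 → 9). Not NE.
(Middle, P, I): Row can switch to Top (0 → 7). Not NE.
(Middle, P, O): Row gets 8, best alternative 3; Column gets 8, best alternative 4; Matrix gets 2, best alternative 1. No profitable deviation — NE.
(Middle, Q, I): Row can switch to Top (2 → 3). Not NE.
(Middle, Q, O): Column can switch to P (4 → 8). Not NE.
(Bottom, P, I): Row can switch to Top (4 → 7). Not NE.
(The remaining 3 profiles each have a profitable deviation by the same check.)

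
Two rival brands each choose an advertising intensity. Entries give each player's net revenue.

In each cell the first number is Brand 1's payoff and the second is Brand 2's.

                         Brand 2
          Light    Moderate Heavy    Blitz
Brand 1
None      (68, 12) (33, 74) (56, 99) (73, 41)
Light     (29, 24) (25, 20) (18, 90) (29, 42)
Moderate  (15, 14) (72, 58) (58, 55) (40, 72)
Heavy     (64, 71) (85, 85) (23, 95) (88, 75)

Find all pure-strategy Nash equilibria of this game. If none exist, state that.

This game has no pure Nash equilibrium.

(None, Light): Brand 2 can switch to Moderate (12 → 74). Not NE.
(None, Moderate): Brand 1 can switch to Moderate (33 → 72). Not NE.
(None, Heavy): Brand 1 can switch to Moderate (56 → 58). Not NE.
(None, Blitz): Brand 1 can switch to Heavy (73 → 88). Not NE.
(Light, Light): Brand 1 can switch to None (29 → 68). Not NE.
(Light, Moderate): Brand 1 can switch to None (25 → 33). Not NE.
(The remaining 10 profiles each have a profitable deviation by the same check.)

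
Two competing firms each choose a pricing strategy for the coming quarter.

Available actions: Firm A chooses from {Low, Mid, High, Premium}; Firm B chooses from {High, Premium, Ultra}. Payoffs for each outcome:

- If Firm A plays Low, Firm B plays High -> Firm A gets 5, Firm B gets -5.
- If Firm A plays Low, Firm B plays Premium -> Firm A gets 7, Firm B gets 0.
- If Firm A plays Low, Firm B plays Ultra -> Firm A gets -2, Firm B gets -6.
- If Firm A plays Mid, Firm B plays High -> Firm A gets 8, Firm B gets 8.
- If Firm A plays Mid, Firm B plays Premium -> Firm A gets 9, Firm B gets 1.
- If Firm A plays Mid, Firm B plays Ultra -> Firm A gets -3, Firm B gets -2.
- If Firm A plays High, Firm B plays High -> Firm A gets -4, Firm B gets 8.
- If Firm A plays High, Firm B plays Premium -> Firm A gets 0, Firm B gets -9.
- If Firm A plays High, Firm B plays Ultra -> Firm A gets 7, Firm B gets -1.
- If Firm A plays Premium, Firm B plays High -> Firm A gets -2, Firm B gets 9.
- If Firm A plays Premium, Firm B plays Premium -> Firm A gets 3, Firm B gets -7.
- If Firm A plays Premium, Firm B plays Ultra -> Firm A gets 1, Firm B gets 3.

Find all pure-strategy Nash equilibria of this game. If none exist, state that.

(Low, High): Firm A can switch to Mid (5 → 8). Not NE.
(Low, Premium): Firm A can switch to Mid (7 → 9). Not NE.
(Low, Ultra): Firm A can switch to High (-2 → 7). Not NE.
(Mid, High): Firm A gets 8, best alternative 5; Firm B gets 8, best alternative 1. No profitable deviation — NE.
(Mid, Premium): Firm B can switch to High (1 → 8). Not NE.
(Mid, Ultra): Firm A can switch to Low (-3 → -2). Not NE.
(High, High): Firm A can switch to Low (-4 → 5). Not NE.
(High, Premium): Firm A can switch to Low (0 → 7). Not NE.
(High, Ultra): Firm B can switch to High (-1 → 8). Not NE.
(Premium, High): Firm A can switch to Low (-2 → 5). Not NE.
(Premium, Premium): Firm A can switch to Low (3 → 7). Not NE.
(The remaining 1 profile has a profitable deviation by the same check.)

(Mid, High)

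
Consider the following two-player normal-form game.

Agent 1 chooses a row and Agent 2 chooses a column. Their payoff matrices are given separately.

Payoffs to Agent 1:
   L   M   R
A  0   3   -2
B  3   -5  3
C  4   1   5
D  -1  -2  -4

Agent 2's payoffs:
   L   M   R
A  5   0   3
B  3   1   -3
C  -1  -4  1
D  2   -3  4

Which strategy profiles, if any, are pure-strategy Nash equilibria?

(A, L): Agent 1 can switch to B (0 → 3). Not NE.
(A, M): Agent 2 can switch to L (0 → 5). Not NE.
(A, R): Agent 1 can switch to B (-2 → 3). Not NE.
(B, L): Agent 1 can switch to C (3 → 4). Not NE.
(B, M): Agent 1 can switch to A (-5 → 3). Not NE.
(B, R): Agent 1 can switch to C (3 → 5). Not NE.
(C, R): Agent 1 gets 5, best alternative 3; Agent 2 gets 1, best alternative -1. No profitable deviation — NE.
(The remaining 5 profiles each have a profitable deviation by the same check.)

The unique pure-strategy Nash equilibrium is (C, R).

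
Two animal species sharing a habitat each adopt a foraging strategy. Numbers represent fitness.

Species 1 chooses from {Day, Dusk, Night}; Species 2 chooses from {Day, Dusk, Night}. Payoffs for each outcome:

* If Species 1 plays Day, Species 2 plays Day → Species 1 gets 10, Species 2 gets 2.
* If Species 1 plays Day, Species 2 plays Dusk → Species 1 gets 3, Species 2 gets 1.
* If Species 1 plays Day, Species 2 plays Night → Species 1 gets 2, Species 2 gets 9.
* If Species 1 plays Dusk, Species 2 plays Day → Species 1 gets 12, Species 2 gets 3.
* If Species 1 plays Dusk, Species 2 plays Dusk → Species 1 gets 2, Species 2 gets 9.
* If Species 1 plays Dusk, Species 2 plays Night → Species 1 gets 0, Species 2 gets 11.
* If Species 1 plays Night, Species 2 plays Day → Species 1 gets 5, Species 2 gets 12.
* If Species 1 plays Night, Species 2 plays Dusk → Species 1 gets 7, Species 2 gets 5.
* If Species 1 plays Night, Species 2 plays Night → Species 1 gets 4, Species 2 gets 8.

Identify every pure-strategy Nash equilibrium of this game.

Species 1 against Day: payoffs 10, 12, 5 → best response Dusk.
Species 1 against Dusk: payoffs 3, 2, 7 → best response Night.
Species 1 against Night: payoffs 2, 0, 4 → best response Night.
Species 2 against Day: payoffs 2, 1, 9 → best response Night.
Species 2 against Dusk: payoffs 3, 9, 11 → best response Night.
Species 2 against Night: payoffs 12, 5, 8 → best response Day.
No profile is a mutual best response for all players.

none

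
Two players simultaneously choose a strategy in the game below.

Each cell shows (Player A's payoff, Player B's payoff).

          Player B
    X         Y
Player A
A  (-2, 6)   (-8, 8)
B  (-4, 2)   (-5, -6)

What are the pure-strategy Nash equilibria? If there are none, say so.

For each strategy profile, look for a profitable unilateral deviation.
(A, X): Player B can switch to Y (6 → 8). Not NE.
(A, Y): Player A can switch to B (-8 → -5). Not NE.
(B, X): Player A can switch to A (-4 → -2). Not NE.
(B, Y): Player B can switch to X (-6 → 2). Not NE.

There is no pure-strategy Nash equilibrium.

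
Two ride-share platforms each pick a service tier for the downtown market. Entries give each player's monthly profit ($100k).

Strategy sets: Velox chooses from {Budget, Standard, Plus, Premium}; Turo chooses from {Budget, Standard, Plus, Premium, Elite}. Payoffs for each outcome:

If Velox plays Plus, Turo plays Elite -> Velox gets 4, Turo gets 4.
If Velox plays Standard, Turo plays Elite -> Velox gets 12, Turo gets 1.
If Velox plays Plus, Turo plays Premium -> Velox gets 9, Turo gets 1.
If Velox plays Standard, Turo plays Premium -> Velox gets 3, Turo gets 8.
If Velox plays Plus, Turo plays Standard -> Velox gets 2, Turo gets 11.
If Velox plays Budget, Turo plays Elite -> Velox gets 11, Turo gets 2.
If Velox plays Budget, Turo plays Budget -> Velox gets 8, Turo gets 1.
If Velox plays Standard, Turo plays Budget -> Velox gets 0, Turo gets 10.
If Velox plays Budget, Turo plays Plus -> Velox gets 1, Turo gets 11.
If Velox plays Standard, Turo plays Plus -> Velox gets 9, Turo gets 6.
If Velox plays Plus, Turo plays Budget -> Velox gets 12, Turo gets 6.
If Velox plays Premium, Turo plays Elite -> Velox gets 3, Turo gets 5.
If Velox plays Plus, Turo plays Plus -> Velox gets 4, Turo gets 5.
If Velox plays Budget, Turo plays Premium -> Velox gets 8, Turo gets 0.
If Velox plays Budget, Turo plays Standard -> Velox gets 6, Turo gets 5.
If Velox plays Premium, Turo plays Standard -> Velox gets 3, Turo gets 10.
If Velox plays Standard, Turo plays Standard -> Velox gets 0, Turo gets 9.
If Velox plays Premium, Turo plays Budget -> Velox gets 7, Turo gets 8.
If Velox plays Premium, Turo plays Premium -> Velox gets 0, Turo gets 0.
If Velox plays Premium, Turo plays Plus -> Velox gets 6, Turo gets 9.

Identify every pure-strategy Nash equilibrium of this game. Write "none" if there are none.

Check each profile: it is a Nash equilibrium iff no player can strictly gain by switching unilaterally.
(Budget, Budget): Velox can switch to Plus (8 → 12). Not NE.
(Budget, Standard): Turo can switch to Plus (5 → 11). Not NE.
(Budget, Plus): Velox can switch to Standard (1 → 9). Not NE.
(Budget, Premium): Velox can switch to Plus (8 → 9). Not NE.
(Budget, Elite): Velox can switch to Standard (11 → 12). Not NE.
(Standard, Budget): Velox can switch to Budget (0 → 8). Not NE.
(Standard, Standard): Velox can switch to Budget (0 → 6). Not NE.
(Standard, Plus): Turo can switch to Budget (6 → 10). Not NE.
(Standard, Premium): Velox can switch to Budget (3 → 8). Not NE.
(Standard, Elite): Turo can switch to Budget (1 → 10). Not NE.
(Plus, Budget): Turo can switch to Standard (6 → 11). Not NE.
(Plus, Standard): Velox can switch to Budget (2 → 6). Not NE.
(The remaining 8 profiles each have a profitable deviation by the same check.)

No pure-strategy Nash equilibrium.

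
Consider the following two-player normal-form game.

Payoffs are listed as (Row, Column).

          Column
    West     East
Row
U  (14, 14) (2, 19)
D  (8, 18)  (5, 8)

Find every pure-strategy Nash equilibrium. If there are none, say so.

This game has no pure Nash equilibrium.

Row against West: payoffs 14, 8 → best response U.
Row against East: payoffs 2, 5 → best response D.
Column against U: payoffs 14, 19 → best response East.
Column against D: payoffs 18, 8 → best response West.
No profile is a mutual best response for all players.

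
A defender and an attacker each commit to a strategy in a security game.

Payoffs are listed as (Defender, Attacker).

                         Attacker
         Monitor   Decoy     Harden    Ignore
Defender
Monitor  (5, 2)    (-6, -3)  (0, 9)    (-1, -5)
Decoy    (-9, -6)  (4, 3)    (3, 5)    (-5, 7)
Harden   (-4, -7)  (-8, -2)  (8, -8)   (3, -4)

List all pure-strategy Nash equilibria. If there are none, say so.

Defender against Monitor: payoffs 5, -9, -4 → best response Monitor.
Defender against Decoy: payoffs -6, 4, -8 → best response Decoy.
Defender against Harden: payoffs 0, 3, 8 → best response Harden.
Defender against Ignore: payoffs -1, -5, 3 → best response Harden.
Attacker against Monitor: payoffs 2, -3, 9, -5 → best response Harden.
Attacker against Decoy: payoffs -6, 3, 5, 7 → best response Ignore.
Attacker against Harden: payoffs -7, -2, -8, -4 → best response Decoy.
No profile is a mutual best response for all players.

none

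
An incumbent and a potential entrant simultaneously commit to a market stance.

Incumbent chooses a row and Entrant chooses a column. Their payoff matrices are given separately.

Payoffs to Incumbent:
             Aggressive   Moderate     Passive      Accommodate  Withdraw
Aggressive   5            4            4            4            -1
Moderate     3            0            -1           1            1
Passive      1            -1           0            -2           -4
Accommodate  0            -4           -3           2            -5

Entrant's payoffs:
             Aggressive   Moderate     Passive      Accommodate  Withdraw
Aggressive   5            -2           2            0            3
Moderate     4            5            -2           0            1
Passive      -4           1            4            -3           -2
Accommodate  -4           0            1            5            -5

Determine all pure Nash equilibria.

(Aggressive, Aggressive)

For each strategy profile, look for a profitable unilateral deviation.
(Aggressive, Aggressive): Incumbent gets 5, best alternative 3; Entrant gets 5, best alternative 3. No profitable deviation — NE.
(Aggressive, Moderate): Entrant can switch to Aggressive (-2 → 5). Not NE.
(Aggressive, Passive): Entrant can switch to Aggressive (2 → 5). Not NE.
(Aggressive, Accommodate): Entrant can switch to Aggressive (0 → 5). Not NE.
(Aggressive, Withdraw): Incumbent can switch to Moderate (-1 → 1). Not NE.
(Moderate, Aggressive): Incumbent can switch to Aggressive (3 → 5). Not NE.
(Moderate, Moderate): Incumbent can switch to Aggressive (0 → 4). Not NE.
(Moderate, Passive): Incumbent can switch to Aggressive (-1 → 4). Not NE.
(Moderate, Accommodate): Incumbent can switch to Aggressive (1 → 4). Not NE.
(Moderate, Withdraw): Entrant can switch to Aggressive (1 → 4). Not NE.
(Passive, Aggressive): Incumbent can switch to Aggressive (1 → 5). Not NE.
(The remaining 9 profiles each have a profitable deviation by the same check.)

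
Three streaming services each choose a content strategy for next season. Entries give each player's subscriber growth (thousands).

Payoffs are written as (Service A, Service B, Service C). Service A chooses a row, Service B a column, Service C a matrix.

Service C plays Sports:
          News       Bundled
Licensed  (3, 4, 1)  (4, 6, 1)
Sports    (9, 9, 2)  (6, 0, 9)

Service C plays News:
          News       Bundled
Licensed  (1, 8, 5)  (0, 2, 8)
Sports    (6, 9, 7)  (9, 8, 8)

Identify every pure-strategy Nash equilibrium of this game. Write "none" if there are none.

(Sports, News, News)

Service A against (News, Sports): payoffs 3, 9 → best response Sports.
Service A against (News, News): payoffs 1, 6 → best response Sports.
Service A against (Bundled, Sports): payoffs 4, 6 → best response Sports.
Service A against (Bundled, News): payoffs 0, 9 → best response Sports.
Service B against (Licensed, Sports): payoffs 4, 6 → best response Bundled.
Service B against (Licensed, News): payoffs 8, 2 → best response News.
Service B against (Sports, Sports): payoffs 9, 0 → best response News.
Service B against (Sports, News): payoffs 9, 8 → best response News.
Service C against (Licensed, News): payoffs 1, 5 → best response News.
Service C against (Licensed, Bundled): payoffs 1, 8 → best response News.
Service C against (Sports, News): payoffs 2, 7 → best response News.
Service C against (Sports, Bundled): payoffs 9, 8 → best response Sports.
Mutual best responses: (Sports, News, News).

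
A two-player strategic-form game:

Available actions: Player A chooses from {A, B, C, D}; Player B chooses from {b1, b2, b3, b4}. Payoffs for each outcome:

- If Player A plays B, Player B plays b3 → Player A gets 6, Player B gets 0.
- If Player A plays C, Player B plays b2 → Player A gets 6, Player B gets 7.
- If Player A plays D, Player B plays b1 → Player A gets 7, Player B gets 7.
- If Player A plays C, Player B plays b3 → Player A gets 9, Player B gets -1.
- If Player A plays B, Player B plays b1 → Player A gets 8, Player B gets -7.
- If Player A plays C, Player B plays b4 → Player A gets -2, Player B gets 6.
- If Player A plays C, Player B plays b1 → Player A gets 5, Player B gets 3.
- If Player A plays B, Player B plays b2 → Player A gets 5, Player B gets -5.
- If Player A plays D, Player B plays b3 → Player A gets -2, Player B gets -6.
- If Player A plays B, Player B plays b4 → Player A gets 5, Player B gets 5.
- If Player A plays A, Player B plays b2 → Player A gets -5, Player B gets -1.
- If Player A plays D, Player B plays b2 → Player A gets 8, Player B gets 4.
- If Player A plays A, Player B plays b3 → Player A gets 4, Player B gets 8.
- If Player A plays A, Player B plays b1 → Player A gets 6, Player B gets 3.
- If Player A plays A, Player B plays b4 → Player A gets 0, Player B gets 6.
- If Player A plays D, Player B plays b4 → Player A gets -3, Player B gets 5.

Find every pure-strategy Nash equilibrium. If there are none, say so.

Pure NE: (B, b4)

Player A against b1: payoffs 6, 8, 5, 7 → best response B.
Player A against b2: payoffs -5, 5, 6, 8 → best response D.
Player A against b3: payoffs 4, 6, 9, -2 → best response C.
Player A against b4: payoffs 0, 5, -2, -3 → best response B.
Player B against A: payoffs 3, -1, 8, 6 → best response b3.
Player B against B: payoffs -7, -5, 0, 5 → best response b4.
Player B against C: payoffs 3, 7, -1, 6 → best response b2.
Player B against D: payoffs 7, 4, -6, 5 → best response b1.
Mutual best responses: (B, b4).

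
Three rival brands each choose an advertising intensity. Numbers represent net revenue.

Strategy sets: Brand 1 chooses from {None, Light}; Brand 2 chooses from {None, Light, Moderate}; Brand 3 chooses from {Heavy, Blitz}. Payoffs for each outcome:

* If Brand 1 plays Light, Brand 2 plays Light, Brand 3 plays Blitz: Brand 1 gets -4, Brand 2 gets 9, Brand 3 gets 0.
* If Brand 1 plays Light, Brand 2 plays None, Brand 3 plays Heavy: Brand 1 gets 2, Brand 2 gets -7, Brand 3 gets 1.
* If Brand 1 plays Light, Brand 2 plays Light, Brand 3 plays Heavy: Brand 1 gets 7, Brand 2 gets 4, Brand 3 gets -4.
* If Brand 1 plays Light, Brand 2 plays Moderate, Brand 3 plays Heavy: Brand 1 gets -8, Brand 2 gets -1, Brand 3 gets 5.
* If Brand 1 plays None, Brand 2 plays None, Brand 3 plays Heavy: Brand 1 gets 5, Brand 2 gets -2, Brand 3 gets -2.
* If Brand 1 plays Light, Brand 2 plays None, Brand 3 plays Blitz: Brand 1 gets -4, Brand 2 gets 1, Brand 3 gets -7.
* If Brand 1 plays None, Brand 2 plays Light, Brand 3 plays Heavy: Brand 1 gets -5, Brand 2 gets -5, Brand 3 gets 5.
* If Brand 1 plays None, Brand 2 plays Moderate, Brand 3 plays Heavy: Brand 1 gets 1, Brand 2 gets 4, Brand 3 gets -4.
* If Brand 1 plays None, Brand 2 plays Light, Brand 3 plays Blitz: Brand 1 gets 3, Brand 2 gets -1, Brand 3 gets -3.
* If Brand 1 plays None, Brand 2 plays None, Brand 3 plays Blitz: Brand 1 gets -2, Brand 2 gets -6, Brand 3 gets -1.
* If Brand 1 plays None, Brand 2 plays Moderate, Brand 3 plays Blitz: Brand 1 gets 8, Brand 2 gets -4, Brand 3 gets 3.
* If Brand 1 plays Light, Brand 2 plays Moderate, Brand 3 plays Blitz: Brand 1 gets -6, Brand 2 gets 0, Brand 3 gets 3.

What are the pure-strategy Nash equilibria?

Brand 1 against (None, Heavy): payoffs 5, 2 → best response None.
Brand 1 against (None, Blitz): payoffs -2, -4 → best response None.
Brand 1 against (Light, Heavy): payoffs -5, 7 → best response Light.
Brand 1 against (Light, Blitz): payoffs 3, -4 → best response None.
Brand 1 against (Moderate, Heavy): payoffs 1, -8 → best response None.
Brand 1 against (Moderate, Blitz): payoffs 8, -6 → best response None.
Brand 2 against (None, Heavy): payoffs -2, -5, 4 → best response Moderate.
Brand 2 against (None, Blitz): payoffs -6, -1, -4 → best response Light.
Brand 2 against (Light, Heavy): payoffs -7, 4, -1 → best response Light.
Brand 2 against (Light, Blitz): payoffs 1, 9, 0 → best response Light.
Brand 3 against (None, None): payoffs -2, -1 → best response Blitz.
Brand 3 against (None, Light): payoffs 5, -3 → best response Heavy.
Brand 3 against (None, Moderate): payoffs -4, 3 → best response Blitz.
Brand 3 against (Light, None): payoffs 1, -7 → best response Heavy.
Brand 3 against (Light, Light): payoffs -4, 0 → best response Blitz.
Brand 3 against (Light, Moderate): payoffs 5, 3 → best response Heavy.
No profile is a mutual best response for all players.

No pure-strategy Nash equilibrium.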